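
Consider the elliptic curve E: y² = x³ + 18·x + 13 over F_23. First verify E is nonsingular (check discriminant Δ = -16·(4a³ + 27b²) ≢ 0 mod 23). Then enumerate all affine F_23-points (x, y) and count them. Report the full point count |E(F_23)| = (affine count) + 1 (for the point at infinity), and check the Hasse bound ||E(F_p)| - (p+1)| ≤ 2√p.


Affine points = {(0, 6), (0, 17), (1, 3), (1, 20), (3, 5), (3, 18), (8, 5), (8, 18), (11, 1), (11, 22), (12, 5), (12, 18), (13, 11), (13, 12), (15, 1), (15, 22), (16, 2), (16, 21), (20, 1), (20, 22)}; affine count = 20; |E(F_23)| = 21.

Discriminant check: Δ ∝ 4a³ + 27b² = 4·18³ + 27·13² = 4·5832 + 27·169 ≡ 15 (mod 23). Nonzero ⇒ E is nonsingular.
For each x ∈ F_23, compute rhs = x³ + 18·x + 13 mod 23, then count y ∈ F_23 with y² ≡ rhs.
  x = 0: rhs = 13, matching y values: 6, 17 (2 points).
  x = 1: rhs = 9, matching y values: 3, 20 (2 points).
  x = 2: rhs = 11, matching y values: none (0 points).
  x = 3: rhs = 2, matching y values: 5, 18 (2 points).
  x = 4: rhs = 11, matching y values: none (0 points).
  x = 5: rhs = 21, matching y values: none (0 points).
  x = 6: rhs = 15, matching y values: none (0 points).
  x = 7: rhs = 22, matching y values: none (0 points).
  x = 8: rhs = 2, matching y values: 5, 18 (2 points).
  x = 9: rhs = 7, matching y values: none (0 points).
  x = 10: rhs = 20, matching y values: none (0 points).
  x = 11: rhs = 1, matching y values: 1, 22 (2 points).
  x = 12: rhs = 2, matching y values: 5, 18 (2 points).
  x = 13: rhs = 6, matching y values: 11, 12 (2 points).
  x = 14: rhs = 19, matching y values: none (0 points).
  x = 15: rhs = 1, matching y values: 1, 22 (2 points).
  x = 16: rhs = 4, matching y values: 2, 21 (2 points).
  x = 17: rhs = 11, matching y values: none (0 points).
  x = 18: rhs = 5, matching y values: none (0 points).
  x = 19: rhs = 15, matching y values: none (0 points).
  x = 20: rhs = 1, matching y values: 1, 22 (2 points).
  x = 21: rhs = 15, matching y values: none (0 points).
  x = 22: rhs = 17, matching y values: none (0 points).
Total affine count: 20.
Full point count |E(F_23)| = 20 + 1 = 21.
Hasse bound: |21 − (23+1)| = |-3| = 3 ≤ 2√23 ≈ 9.5917 ✓.


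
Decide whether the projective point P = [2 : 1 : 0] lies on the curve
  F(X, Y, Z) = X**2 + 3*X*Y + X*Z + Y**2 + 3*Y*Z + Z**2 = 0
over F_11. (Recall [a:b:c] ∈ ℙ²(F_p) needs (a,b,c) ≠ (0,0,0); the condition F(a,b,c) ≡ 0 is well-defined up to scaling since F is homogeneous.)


F(2,1,0) ≡ 0 (mod 11); P is on the curve.

Evaluate F(2, 1, 0) term-by-term (mod 11).
  X**2 ↦ 1·4·1·1 = 4
  3*X*Y ↦ 3·2·1·1 = 6
  X*Z ↦ 1·2·1·0 = 0
  Y**2 ↦ 1·1·1·1 = 1
  3*Y*Z ↦ 3·1·1·0 = 0
  Z**2 ↦ 1·1·1·0 = 0
Sum: F(2, 1, 0) = (4) + (6) + (0) + (1) + (0) + (0) = 11.
Reducing mod 11: 11 ≡ 0 (mod 11).
Since F(a, b, c) ≡ 0 (mod 11), P lies on the curve.


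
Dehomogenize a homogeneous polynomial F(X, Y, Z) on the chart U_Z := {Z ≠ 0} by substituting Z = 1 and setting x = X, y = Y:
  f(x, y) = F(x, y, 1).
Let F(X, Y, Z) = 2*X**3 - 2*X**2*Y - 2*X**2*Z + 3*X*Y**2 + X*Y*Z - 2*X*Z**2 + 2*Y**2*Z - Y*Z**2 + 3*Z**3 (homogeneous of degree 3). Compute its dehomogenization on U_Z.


f(x, y) = 2*x**3 - 2*x**2*y - 2*x**2 + 3*x*y**2 + x*y - 2*x + 2*y**2 - y + 3

On U_Z we set Z = 1. Each monomial c·X^i·Y^j·Z^k in F becomes c·x^i·y^j·1^k = c·x^i·y^j.
Substituting Z = 1: F(X, Y, 1) = 2*x**3 - 2*x**2*y - 2*x**2 + 3*x*y**2 + x*y - 2*x + 2*y**2 - y + 3.
Note: deg(f) ≤ deg(F) = 3; strict inequality happens when F is divisible by Z (lost terms).


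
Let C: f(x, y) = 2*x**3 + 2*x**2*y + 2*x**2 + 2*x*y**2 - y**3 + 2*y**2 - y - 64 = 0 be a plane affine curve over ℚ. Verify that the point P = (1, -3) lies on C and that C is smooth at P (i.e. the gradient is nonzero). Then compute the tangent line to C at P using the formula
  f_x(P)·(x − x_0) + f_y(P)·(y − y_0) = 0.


Tangent line at P: 16*x - 50*y - 166 = 0.

Step 1: f(1, -3) = 0, so P lies on C.
Step 2: partial derivatives
  f_x(x, y) = 6*x**2 + 4*x*y + 4*x + 2*y**2, f_y(x, y) = 2*x**2 + 4*x*y - 3*y**2 + 4*y - 1.
  f_x(P) = 16, f_y(P) = -50 (gradient nonzero, so P is smooth).
Step 3: tangent line at P: 16·(x − 1) + -50·(y − -3) = 0.
Expanding: 16*x - 50*y - 166 = 0.


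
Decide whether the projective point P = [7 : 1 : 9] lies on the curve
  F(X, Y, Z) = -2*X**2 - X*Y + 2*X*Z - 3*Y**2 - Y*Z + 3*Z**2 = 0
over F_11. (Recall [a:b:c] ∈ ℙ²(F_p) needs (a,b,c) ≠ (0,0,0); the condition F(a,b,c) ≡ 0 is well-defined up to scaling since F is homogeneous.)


F(7,1,9) ≡ 10 (mod 11); P is NOT on the curve.

Evaluate F(7, 1, 9) term-by-term (mod 11).
  -2*X**2 ↦ -2·49·1·1 = -98
  -X*Y ↦ -1·7·1·1 = -7
  2*X*Z ↦ 2·7·1·9 = 126
  -3*Y**2 ↦ -3·1·1·1 = -3
  -Y*Z ↦ -1·1·1·9 = -9
  3*Z**2 ↦ 3·1·1·81 = 243
Sum: F(7, 1, 9) = (-98) + (-7) + (126) + (-3) + (-9) + (243) = 252.
Reducing mod 11: 252 ≡ 10 (mod 11).
Since F(a, b, c) ≡ 10 ≠ 0 (mod 11), P does NOT lie on the curve.


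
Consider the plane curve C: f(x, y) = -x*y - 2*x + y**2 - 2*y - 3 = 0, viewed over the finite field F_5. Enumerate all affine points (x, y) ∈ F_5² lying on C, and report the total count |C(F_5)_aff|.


Affine F_5-points: {(0, 3), (0, 4), (1, 0), (1, 3), (2, 1), (2, 3), (3, 2), (3, 3), (4, 3)}; count = 9.

For each of the 25 pairs (x, y) ∈ F_5², evaluate f(x, y) mod 5. Record the zeros.
  x = 0: [0↦2, 1↦1, 2↦2, 3↦0, 4↦0]  zeros at y ∈ {3, 4}
  x = 1: [0↦0, 1↦3, 2↦3, 3↦0, 4↦4]  zeros at y ∈ {0, 3}
  x = 2: [0↦3, 1↦0, 2↦4, 3↦0, 4↦3]  zeros at y ∈ {1, 3}
  x = 3: [0↦1, 1↦2, 2↦0, 3↦0, 4↦2]  zeros at y ∈ {2, 3}
  x = 4: [0↦4, 1↦4, 2↦1, 3↦0, 4↦1]  zeros at y ∈ {3}
Collecting zeros: affine points = {(0, 3), (0, 4), (1, 0), (1, 3), (2, 1), (2, 3), (3, 2), (3, 3), (4, 3)}.
Total count |C(F_5)_aff| = 9.


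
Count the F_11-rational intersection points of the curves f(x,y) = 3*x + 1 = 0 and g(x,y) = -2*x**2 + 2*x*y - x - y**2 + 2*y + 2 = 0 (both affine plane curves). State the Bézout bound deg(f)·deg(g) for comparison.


Common zeros: {(7, 1), (7, 4)}; count = 2; Bézout bound = 2.

deg(f) = 1, deg(g) = 2, so Bézout bound = 2.
Scan x ∈ F_11. For each x, list the y ∈ F_11 with f(x, y) ≡ 0 and those with g(x, y) ≡ 0 (mod 11); the common zeros in that column are the intersection.
  x = 0: f ≡ 0 at y ∈ ∅; g ≡ 0 at y ∈ {6, 7}; common: ∅.
  x = 1: f ≡ 0 at y ∈ ∅; g ≡ 0 at y ∈ {7, 8}; common: ∅.
  x = 2: f ≡ 0 at y ∈ ∅; g ≡ 0 at y ∈ {2, 4}; common: ∅.
  x = 3: f ≡ 0 at y ∈ ∅; g ≡ 0 at y ∈ ∅; common: ∅.
  x = 4: f ≡ 0 at y ∈ ∅; g ≡ 0 at y ∈ ∅; common: ∅.
  x = 5: f ≡ 0 at y ∈ ∅; g ≡ 0 at y ∈ {2, 10}; common: ∅.
  x = 6: f ≡ 0 at y ∈ ∅; g ≡ 0 at y ∈ ∅; common: ∅.
  x = 7: f ≡ 0 at y ∈ {0, 1, 2, 3, 4, 5, 6, 7, 8, 9, 10}; g ≡ 0 at y ∈ {1, 4}; common: {1, 4}.
  x = 8: f ≡ 0 at y ∈ ∅; g ≡ 0 at y ∈ ∅; common: ∅.
  x = 9: f ≡ 0 at y ∈ ∅; g ≡ 0 at y ∈ ∅; common: ∅.
  x = 10: f ≡ 0 at y ∈ ∅; g ≡ 0 at y ∈ {1, 10}; common: ∅.
Collecting: common zeros = {(7, 1), (7, 4)}, so the count is 2.
Comparison with the Bézout bound: 2 ≤ 2 = deg(f)·deg(g), as expected for curves with no common component (the bound is attained).


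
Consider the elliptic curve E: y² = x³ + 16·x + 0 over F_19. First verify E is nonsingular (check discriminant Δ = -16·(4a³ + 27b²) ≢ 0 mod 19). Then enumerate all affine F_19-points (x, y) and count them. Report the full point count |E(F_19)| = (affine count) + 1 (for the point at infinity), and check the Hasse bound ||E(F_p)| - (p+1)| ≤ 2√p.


Affine points = {(0, 0), (1, 6), (1, 13), (10, 1), (10, 18), (11, 5), (11, 14), (12, 1), (12, 18), (13, 7), (13, 12), (14, 2), (14, 17), (15, 9), (15, 10), (16, 1), (16, 18), (17, 6), (17, 13)}; affine count = 19; |E(F_19)| = 20.

Discriminant check: Δ ∝ 4a³ + 27b² = 4·16³ + 27·0² = 4·4096 + 27·0 ≡ 6 (mod 19). Nonzero ⇒ E is nonsingular.
For each x ∈ F_19, compute rhs = x³ + 16·x + 0 mod 19, then count y ∈ F_19 with y² ≡ rhs.
  x = 0: rhs = 0, matching y values: 0 (1 points).
  x = 1: rhs = 17, matching y values: 6, 13 (2 points).
  x = 2: rhs = 2, matching y values: none (0 points).
  x = 3: rhs = 18, matching y values: none (0 points).
  x = 4: rhs = 14, matching y values: none (0 points).
  x = 5: rhs = 15, matching y values: none (0 points).
  x = 6: rhs = 8, matching y values: none (0 points).
  x = 7: rhs = 18, matching y values: none (0 points).
  x = 8: rhs = 13, matching y values: none (0 points).
  x = 9: rhs = 18, matching y values: none (0 points).
  x = 10: rhs = 1, matching y values: 1, 18 (2 points).
  x = 11: rhs = 6, matching y values: 5, 14 (2 points).
  x = 12: rhs = 1, matching y values: 1, 18 (2 points).
  x = 13: rhs = 11, matching y values: 7, 12 (2 points).
  x = 14: rhs = 4, matching y values: 2, 17 (2 points).
  x = 15: rhs = 5, matching y values: 9, 10 (2 points).
  x = 16: rhs = 1, matching y values: 1, 18 (2 points).
  x = 17: rhs = 17, matching y values: 6, 13 (2 points).
  x = 18: rhs = 2, matching y values: none (0 points).
Total affine count: 19.
Full point count |E(F_19)| = 19 + 1 = 20.
Hasse bound: |20 − (19+1)| = |0| = 0 ≤ 2√19 ≈ 8.7178 ✓.


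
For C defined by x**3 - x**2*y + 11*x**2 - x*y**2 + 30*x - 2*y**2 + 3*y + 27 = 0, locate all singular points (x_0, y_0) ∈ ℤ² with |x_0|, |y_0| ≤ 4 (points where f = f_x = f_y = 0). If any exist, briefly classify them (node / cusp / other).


Singular points: {(-3, 3)}; classification: node.

Compute partial derivatives:
  f_x = 3*x**2 - 2*x*y + 22*x - y**2 + 30.
  f_y = -x**2 - 2*x*y - 4*y + 3.
Scan x_0 ∈ {−4, ..., 4}. For each x_0, f_y(x_0, y) is a polynomial in y; find its integer roots y ∈ {−4, ..., 4}, then test f_x and f at those candidates.
  x = -4: f_y(-4, y) = 4*y - 13; no integer root y with |y| ≤ 4.
  x = -3: f_y(-3, y) = 2*y - 6; vanishes at y ∈ {3}. (-3, 3): f_x = 0, f = 0 — SINGULAR.
  x = -2: f_y(-2, y) = -1; no integer root y with |y| ≤ 4.
  x = -1: f_y(-1, y) = 2 - 2*y; vanishes at y ∈ {1}. (-1, 1): f_x = 12 ≠ 0.
  x = 0: f_y(0, y) = 3 - 4*y; no integer root y with |y| ≤ 4.
  x = 1: f_y(1, y) = 2 - 6*y; no integer root y with |y| ≤ 4.
  x = 2: f_y(2, y) = -8*y - 1; no integer root y with |y| ≤ 4.
  x = 3: f_y(3, y) = -10*y - 6; no integer root y with |y| ≤ 4.
  x = 4: f_y(4, y) = -12*y - 13; no integer root y with |y| ≤ 4.
Only singular point on the grid: (-3, 3).
Classify: substitute x = -3 + u, y = 3 + v and expand: f = u**3 - u**2*v - u**2 - u*v**2 + v**2.
No constant or linear terms (consistent with a singular point). Quadratic part: -u**2 + v**2. Cubic part: u**3 - u**2*v - u*v**2.
The quadratic part v**2 - u**2 = (v − u)(v + u) splits into two distinct linear factors, so there are two distinct tangent lines y − 3 = ±(x − -3) — this is a node (ordinary double point).
Classification: node.


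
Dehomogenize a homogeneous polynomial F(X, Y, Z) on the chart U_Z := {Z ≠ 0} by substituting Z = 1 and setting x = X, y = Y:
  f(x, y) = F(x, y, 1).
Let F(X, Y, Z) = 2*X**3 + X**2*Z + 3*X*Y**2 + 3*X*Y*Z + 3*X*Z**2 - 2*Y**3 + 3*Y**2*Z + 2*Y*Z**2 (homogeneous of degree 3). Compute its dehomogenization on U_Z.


f(x, y) = 2*x**3 + x**2 + 3*x*y**2 + 3*x*y + 3*x - 2*y**3 + 3*y**2 + 2*y

On U_Z we set Z = 1. Each monomial c·X^i·Y^j·Z^k in F becomes c·x^i·y^j·1^k = c·x^i·y^j.
Substituting Z = 1: F(X, Y, 1) = 2*x**3 + x**2 + 3*x*y**2 + 3*x*y + 3*x - 2*y**3 + 3*y**2 + 2*y.
Note: deg(f) ≤ deg(F) = 3; strict inequality happens when F is divisible by Z (lost terms).


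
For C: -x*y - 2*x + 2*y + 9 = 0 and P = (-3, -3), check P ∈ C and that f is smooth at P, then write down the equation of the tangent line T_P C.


Tangent line at P: x + 5*y + 18 = 0.

Step 1: f(-3, -3) = 0, so P lies on C.
Step 2: partial derivatives
  f_x(x, y) = -y - 2, f_y(x, y) = 2 - x.
  f_x(P) = 1, f_y(P) = 5 (gradient nonzero, so P is smooth).
Step 3: tangent line at P: 1·(x − -3) + 5·(y − -3) = 0.
Expanding: x + 5*y + 18 = 0.


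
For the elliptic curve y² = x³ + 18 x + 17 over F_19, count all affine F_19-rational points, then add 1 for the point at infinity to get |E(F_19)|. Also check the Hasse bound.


Affine points = {(0, 6), (0, 13), (1, 6), (1, 13), (2, 2), (2, 17), (4, 1), (4, 18), (5, 2), (5, 17), (7, 7), (7, 12), (10, 0), (11, 8), (11, 11), (12, 2), (12, 17), (13, 4), (13, 15), (14, 7), (14, 12), (17, 7), (17, 12), (18, 6), (18, 13)}; affine count = 25; |E(F_19)| = 26.

Discriminant check: Δ ∝ 4a³ + 27b² = 4·18³ + 27·17² = 4·5832 + 27·289 ≡ 9 (mod 19). Nonzero ⇒ E is nonsingular.
For each x ∈ F_19, compute rhs = x³ + 18·x + 17 mod 19, then count y ∈ F_19 with y² ≡ rhs.
  x = 0: rhs = 17, matching y values: 6, 13 (2 points).
  x = 1: rhs = 17, matching y values: 6, 13 (2 points).
  x = 2: rhs = 4, matching y values: 2, 17 (2 points).
  x = 3: rhs = 3, matching y values: none (0 points).
  x = 4: rhs = 1, matching y values: 1, 18 (2 points).
  x = 5: rhs = 4, matching y values: 2, 17 (2 points).
  x = 6: rhs = 18, matching y values: none (0 points).
  x = 7: rhs = 11, matching y values: 7, 12 (2 points).
  x = 8: rhs = 8, matching y values: none (0 points).
  x = 9: rhs = 15, matching y values: none (0 points).
  x = 10: rhs = 0, matching y values: 0 (1 points).
  x = 11: rhs = 7, matching y values: 8, 11 (2 points).
  x = 12: rhs = 4, matching y values: 2, 17 (2 points).
  x = 13: rhs = 16, matching y values: 4, 15 (2 points).
  x = 14: rhs = 11, matching y values: 7, 12 (2 points).
  x = 15: rhs = 14, matching y values: none (0 points).
  x = 16: rhs = 12, matching y values: none (0 points).
  x = 17: rhs = 11, matching y values: 7, 12 (2 points).
  x = 18: rhs = 17, matching y values: 6, 13 (2 points).
Total affine count: 25.
Full point count |E(F_19)| = 25 + 1 = 26.
Hasse bound: |26 − (19+1)| = |6| = 6 ≤ 2√19 ≈ 8.7178 ✓.


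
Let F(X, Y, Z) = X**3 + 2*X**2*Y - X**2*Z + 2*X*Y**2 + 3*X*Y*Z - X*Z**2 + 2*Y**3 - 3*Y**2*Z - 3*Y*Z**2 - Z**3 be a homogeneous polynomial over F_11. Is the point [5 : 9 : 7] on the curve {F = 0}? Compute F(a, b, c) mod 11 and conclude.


F(5,9,7) ≡ 1 (mod 11); P is NOT on the curve.

Evaluate F(5, 9, 7) term-by-term (mod 11).
  X**3 ↦ 1·125·1·1 = 125
  2*X**2*Y ↦ 2·25·9·1 = 450
  -X**2*Z ↦ -1·25·1·7 = -175
  2*X*Y**2 ↦ 2·5·81·1 = 810
  3*X*Y*Z ↦ 3·5·9·7 = 945
  -X*Z**2 ↦ -1·5·1·49 = -245
  2*Y**3 ↦ 2·1·729·1 = 1458
  -3*Y**2*Z ↦ -3·1·81·7 = -1701
  -3*Y*Z**2 ↦ -3·1·9·49 = -1323
  -Z**3 ↦ -1·1·1·343 = -343
Sum: F(5, 9, 7) = (125) + (450) + (-175) + (810) + (945) + (-245) + (1458) + (-1701) + (-1323) + (-343) = 1.
Reducing mod 11: 1 ≡ 1 (mod 11).
Since F(a, b, c) ≡ 1 ≠ 0 (mod 11), P does NOT lie on the curve.


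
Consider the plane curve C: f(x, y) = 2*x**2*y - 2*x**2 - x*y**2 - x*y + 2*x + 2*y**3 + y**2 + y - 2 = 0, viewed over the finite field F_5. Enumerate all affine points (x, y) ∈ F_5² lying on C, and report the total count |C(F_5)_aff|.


Affine F_5-points: {(0, 2), (2, 2), (2, 3), (3, 3), (4, 4)}; count = 5.

For each of the 25 pairs (x, y) ∈ F_5², evaluate f(x, y) mod 5. Record the zeros.
  x = 0: [0↦3, 1↦2, 2↦0, 3↦4, 4↦1]  zeros at y ∈ {2}
  x = 1: [0↦3, 1↦2, 2↦3, 3↦3, 4↦4]  zeros at y ∈ ∅
  x = 2: [0↦4, 1↦2, 2↦0, 3↦0, 4↦4]  zeros at y ∈ {2, 3}
  x = 3: [0↦1, 1↦2, 2↦1, 3↦0, 4↦1]  zeros at y ∈ {3}
  x = 4: [0↦4, 1↦2, 2↦1, 3↦3, 4↦0]  zeros at y ∈ {4}
Collecting zeros: affine points = {(0, 2), (2, 2), (2, 3), (3, 3), (4, 4)}.
Total count |C(F_5)_aff| = 5.


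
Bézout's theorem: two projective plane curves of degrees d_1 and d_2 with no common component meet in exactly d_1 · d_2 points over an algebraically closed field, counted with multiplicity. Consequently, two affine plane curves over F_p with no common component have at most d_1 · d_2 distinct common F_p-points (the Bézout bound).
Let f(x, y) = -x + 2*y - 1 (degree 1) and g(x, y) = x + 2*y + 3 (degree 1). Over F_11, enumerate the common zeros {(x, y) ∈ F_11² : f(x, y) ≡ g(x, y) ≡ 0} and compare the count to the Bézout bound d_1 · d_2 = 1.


Common zeros: {(9, 5)}; count = 1; Bézout bound = 1.

deg(f) = 1, deg(g) = 1, so Bézout bound = 1.
Scan x ∈ F_11. For each x, list the y ∈ F_11 with f(x, y) ≡ 0 and those with g(x, y) ≡ 0 (mod 11); the common zeros in that column are the intersection.
  x = 0: f ≡ 0 at y ∈ {6}; g ≡ 0 at y ∈ {4}; common: ∅.
  x = 1: f ≡ 0 at y ∈ {1}; g ≡ 0 at y ∈ {9}; common: ∅.
  x = 2: f ≡ 0 at y ∈ {7}; g ≡ 0 at y ∈ {3}; common: ∅.
  x = 3: f ≡ 0 at y ∈ {2}; g ≡ 0 at y ∈ {8}; common: ∅.
  x = 4: f ≡ 0 at y ∈ {8}; g ≡ 0 at y ∈ {2}; common: ∅.
  x = 5: f ≡ 0 at y ∈ {3}; g ≡ 0 at y ∈ {7}; common: ∅.
  x = 6: f ≡ 0 at y ∈ {9}; g ≡ 0 at y ∈ {1}; common: ∅.
  x = 7: f ≡ 0 at y ∈ {4}; g ≡ 0 at y ∈ {6}; common: ∅.
  x = 8: f ≡ 0 at y ∈ {10}; g ≡ 0 at y ∈ {0}; common: ∅.
  x = 9: f ≡ 0 at y ∈ {5}; g ≡ 0 at y ∈ {5}; common: {5}.
  x = 10: f ≡ 0 at y ∈ {0}; g ≡ 0 at y ∈ {10}; common: ∅.
Collecting: common zeros = {(9, 5)}, so the count is 1.
Comparison with the Bézout bound: 1 ≤ 1 = deg(f)·deg(g), as expected for curves with no common component (the bound is attained).


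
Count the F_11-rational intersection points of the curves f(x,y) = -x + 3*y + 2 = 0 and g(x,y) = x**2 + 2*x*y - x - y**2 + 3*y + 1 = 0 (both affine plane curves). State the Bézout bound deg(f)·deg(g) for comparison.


Common zeros: {(5, 1)}; count = 1; Bézout bound = 2.

deg(f) = 1, deg(g) = 2, so Bézout bound = 2.
Scan x ∈ F_11. For each x, list the y ∈ F_11 with f(x, y) ≡ 0 and those with g(x, y) ≡ 0 (mod 11); the common zeros in that column are the intersection.
  x = 0: f ≡ 0 at y ∈ {3}; g ≡ 0 at y ∈ ∅; common: ∅.
  x = 1: f ≡ 0 at y ∈ {7}; g ≡ 0 at y ∈ ∅; common: ∅.
  x = 2: f ≡ 0 at y ∈ {0}; g ≡ 0 at y ∈ ∅; common: ∅.
  x = 3: f ≡ 0 at y ∈ {4}; g ≡ 0 at y ∈ ∅; common: ∅.
  x = 4: f ≡ 0 at y ∈ {8}; g ≡ 0 at y ∈ ∅; common: ∅.
  x = 5: f ≡ 0 at y ∈ {1}; g ≡ 0 at y ∈ {1}; common: {1}.
  x = 6: f ≡ 0 at y ∈ {5}; g ≡ 0 at y ∈ ∅; common: ∅.
  x = 7: f ≡ 0 at y ∈ {9}; g ≡ 0 at y ∈ ∅; common: ∅.
  x = 8: f ≡ 0 at y ∈ {2}; g ≡ 0 at y ∈ ∅; common: ∅.
  x = 9: f ≡ 0 at y ∈ {6}; g ≡ 0 at y ∈ ∅; common: ∅.
  x = 10: f ≡ 0 at y ∈ {10}; g ≡ 0 at y ∈ ∅; common: ∅.
Collecting: common zeros = {(5, 1)}, so the count is 1.
Comparison with the Bézout bound: 1 ≤ 2 = deg(f)·deg(g), as expected for curves with no common component (the affine F_11-count falls short of the bound because intersections may lie at infinity, over extension fields, or carry multiplicity).


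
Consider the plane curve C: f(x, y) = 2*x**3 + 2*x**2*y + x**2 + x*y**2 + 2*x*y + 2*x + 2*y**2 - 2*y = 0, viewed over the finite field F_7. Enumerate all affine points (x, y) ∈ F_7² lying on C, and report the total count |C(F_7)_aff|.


Affine F_7-points: {(0, 0), (0, 1), (1, 2), (3, 2), (4, 1), (4, 2), (5, 1), (6, 3), (6, 6)}; count = 9.

For each of the 49 pairs (x, y) ∈ F_7², evaluate f(x, y) mod 7. Record the zeros.
  x = 0: [0↦0, 1↦0, 2↦4, 3↦5, 4↦3, 5↦5, 6↦4]  zeros at y ∈ {0, 1}
  x = 1: [0↦5, 1↦3, 2↦0, 3↦3, 4↦5, 5↦6, 6↦6]  zeros at y ∈ {2}
  x = 2: [0↦3, 1↦3, 2↦4, 3↦6, 4↦2, 5↦6, 6↦4]  zeros at y ∈ ∅
  x = 3: [0↦6, 1↦5, 2↦0, 3↦5, 4↦6, 5↦3, 6↦3]  zeros at y ∈ {2}
  x = 4: [0↦5, 1↦0, 2↦0, 3↦5, 4↦1, 5↦2, 6↦1]  zeros at y ∈ {1, 2}
  x = 5: [0↦5, 1↦0, 2↦2, 3↦4, 4↦6, 5↦1, 6↦3]  zeros at y ∈ {1}
  x = 6: [0↦4, 1↦3, 2↦4, 3↦0, 4↦5, 5↦5, 6↦0]  zeros at y ∈ {3, 6}
Collecting zeros: affine points = {(0, 0), (0, 1), (1, 2), (3, 2), (4, 1), (4, 2), (5, 1), (6, 3), (6, 6)}.
Total count |C(F_7)_aff| = 9.


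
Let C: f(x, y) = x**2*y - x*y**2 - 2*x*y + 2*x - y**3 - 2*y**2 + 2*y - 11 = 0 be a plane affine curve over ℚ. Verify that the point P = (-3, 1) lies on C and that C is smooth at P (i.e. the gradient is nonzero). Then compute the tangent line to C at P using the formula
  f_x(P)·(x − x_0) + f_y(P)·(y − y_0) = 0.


Tangent line at P: -7*x + 16*y - 37 = 0.

Step 1: f(-3, 1) = 0, so P lies on C.
Step 2: partial derivatives
  f_x(x, y) = 2*x*y - y**2 - 2*y + 2, f_y(x, y) = x**2 - 2*x*y - 2*x - 3*y**2 - 4*y + 2.
  f_x(P) = -7, f_y(P) = 16 (gradient nonzero, so P is smooth).
Step 3: tangent line at P: -7·(x − -3) + 16·(y − 1) = 0.
Expanding: -7*x + 16*y - 37 = 0.


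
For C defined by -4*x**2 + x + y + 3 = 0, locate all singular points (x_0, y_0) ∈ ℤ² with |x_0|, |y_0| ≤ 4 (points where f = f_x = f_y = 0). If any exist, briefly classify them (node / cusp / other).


No singular points in the scanned grid; C is smooth there.

Compute partial derivatives:
  f_x = 1 - 8*x.
  f_y = 1.
f_y = 1 is a nonzero constant, so f_y never vanishes: no point (x, y) can satisfy f = f_x = f_y = 0. In particular no (x, y) ∈ {−4, ..., 4}² is singular; the curve is smooth.


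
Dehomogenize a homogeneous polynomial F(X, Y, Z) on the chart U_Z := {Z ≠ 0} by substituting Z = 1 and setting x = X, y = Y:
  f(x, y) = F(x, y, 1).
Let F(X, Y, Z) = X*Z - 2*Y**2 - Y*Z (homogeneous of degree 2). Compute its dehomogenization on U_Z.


f(x, y) = x - 2*y**2 - y

On U_Z we set Z = 1. Each monomial c·X^i·Y^j·Z^k in F becomes c·x^i·y^j·1^k = c·x^i·y^j.
Substituting Z = 1: F(X, Y, 1) = x - 2*y**2 - y.
Note: deg(f) ≤ deg(F) = 2; strict inequality happens when F is divisible by Z (lost terms).


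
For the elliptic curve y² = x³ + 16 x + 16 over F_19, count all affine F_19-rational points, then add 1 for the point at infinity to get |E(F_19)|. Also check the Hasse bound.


Affine points = {(0, 4), (0, 15), (4, 7), (4, 12), (6, 9), (6, 10), (10, 6), (10, 13), (12, 6), (12, 13), (14, 1), (14, 18), (16, 6), (16, 13)}; affine count = 14; |E(F_19)| = 15.

Discriminant check: Δ ∝ 4a³ + 27b² = 4·16³ + 27·16² = 4·4096 + 27·256 ≡ 2 (mod 19). Nonzero ⇒ E is nonsingular.
For each x ∈ F_19, compute rhs = x³ + 16·x + 16 mod 19, then count y ∈ F_19 with y² ≡ rhs.
  x = 0: rhs = 16, matching y values: 4, 15 (2 points).
  x = 1: rhs = 14, matching y values: none (0 points).
  x = 2: rhs = 18, matching y values: none (0 points).
  x = 3: rhs = 15, matching y values: none (0 points).
  x = 4: rhs = 11, matching y values: 7, 12 (2 points).
  x = 5: rhs = 12, matching y values: none (0 points).
  x = 6: rhs = 5, matching y values: 9, 10 (2 points).
  x = 7: rhs = 15, matching y values: none (0 points).
  x = 8: rhs = 10, matching y values: none (0 points).
  x = 9: rhs = 15, matching y values: none (0 points).
  x = 10: rhs = 17, matching y values: 6, 13 (2 points).
  x = 11: rhs = 3, matching y values: none (0 points).
  x = 12: rhs = 17, matching y values: 6, 13 (2 points).
  x = 13: rhs = 8, matching y values: none (0 points).
  x = 14: rhs = 1, matching y values: 1, 18 (2 points).
  x = 15: rhs = 2, matching y values: none (0 points).
  x = 16: rhs = 17, matching y values: 6, 13 (2 points).
  x = 17: rhs = 14, matching y values: none (0 points).
  x = 18: rhs = 18, matching y values: none (0 points).
Total affine count: 14.
Full point count |E(F_19)| = 14 + 1 = 15.
Hasse bound: |15 − (19+1)| = |-5| = 5 ≤ 2√19 ≈ 8.7178 ✓.


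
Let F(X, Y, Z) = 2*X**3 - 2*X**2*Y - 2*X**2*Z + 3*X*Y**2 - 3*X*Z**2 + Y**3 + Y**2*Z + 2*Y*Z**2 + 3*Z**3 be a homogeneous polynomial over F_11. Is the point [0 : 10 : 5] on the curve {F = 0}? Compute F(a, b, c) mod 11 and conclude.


F(0,10,5) ≡ 10 (mod 11); P is NOT on the curve.

Evaluate F(0, 10, 5) term-by-term (mod 11).
  2*X**3 ↦ 2·0·1·1 = 0
  -2*X**2*Y ↦ -2·0·10·1 = 0
  -2*X**2*Z ↦ -2·0·1·5 = 0
  3*X*Y**2 ↦ 3·0·100·1 = 0
  -3*X*Z**2 ↦ -3·0·1·25 = 0
  Y**3 ↦ 1·1·1000·1 = 1000
  Y**2*Z ↦ 1·1·100·5 = 500
  2*Y*Z**2 ↦ 2·1·10·25 = 500
  3*Z**3 ↦ 3·1·1·125 = 375
Sum: F(0, 10, 5) = (0) + (0) + (0) + (0) + (0) + (1000) + (500) + (500) + (375) = 2375.
Reducing mod 11: 2375 ≡ 10 (mod 11).
Since F(a, b, c) ≡ 10 ≠ 0 (mod 11), P does NOT lie on the curve.


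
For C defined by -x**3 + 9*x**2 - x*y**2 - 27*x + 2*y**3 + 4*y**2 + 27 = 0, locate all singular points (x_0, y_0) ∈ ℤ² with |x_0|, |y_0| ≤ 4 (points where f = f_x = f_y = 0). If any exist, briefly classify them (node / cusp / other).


Singular points: {(3, 0)}; classification: cusp.

Compute partial derivatives:
  f_x = -3*x**2 + 18*x - y**2 - 27.
  f_y = -2*x*y + 6*y**2 + 8*y.
Scan x_0 ∈ {−4, ..., 4}. For each x_0, f_y(x_0, y) is a polynomial in y; find its integer roots y ∈ {−4, ..., 4}, then test f_x and f at those candidates.
  x = -4: f_y(-4, y) = 6*y**2 + 16*y; vanishes at y ∈ {0}. (-4, 0): f_x = -147 ≠ 0.
  x = -3: f_y(-3, y) = 6*y**2 + 14*y; vanishes at y ∈ {0}. (-3, 0): f_x = -108 ≠ 0.
  x = -2: f_y(-2, y) = 6*y**2 + 12*y; vanishes at y ∈ {-2, 0}. (-2, -2): f_x = -79 ≠ 0; (-2, 0): f_x = -75 ≠ 0.
  x = -1: f_y(-1, y) = 6*y**2 + 10*y; vanishes at y ∈ {0}. (-1, 0): f_x = -48 ≠ 0.
  x = 0: f_y(0, y) = 6*y**2 + 8*y; vanishes at y ∈ {0}. (0, 0): f_x = -27 ≠ 0.
  x = 1: f_y(1, y) = 6*y**2 + 6*y; vanishes at y ∈ {-1, 0}. (1, -1): f_x = -13 ≠ 0; (1, 0): f_x = -12 ≠ 0.
  x = 2: f_y(2, y) = 6*y**2 + 4*y; vanishes at y ∈ {0}. (2, 0): f_x = -3 ≠ 0.
  x = 3: f_y(3, y) = 6*y**2 + 2*y; vanishes at y ∈ {0}. (3, 0): f_x = 0, f = 0 — SINGULAR.
  x = 4: f_y(4, y) = 6*y**2; vanishes at y ∈ {0}. (4, 0): f_x = -3 ≠ 0.
Only singular point on the grid: (3, 0).
Classify: substitute x = 3 + u, y = 0 + v and expand: f = -u**3 - u*v**2 + 2*v**3 + v**2.
No constant or linear terms (consistent with a singular point). Quadratic part: v**2. Cubic part: -u**3 - u*v**2 + 2*v**3.
The quadratic part v**2 is a perfect square, so there is a single (double) tangent line v = 0, i.e. y = 0. Restricting the cubic part to that line (v = 0) leaves -u**3 ≠ 0, so f is not divisible by v and the branch is v² ≈ u**3 to lowest order — this is a cusp.
Classification: cusp.


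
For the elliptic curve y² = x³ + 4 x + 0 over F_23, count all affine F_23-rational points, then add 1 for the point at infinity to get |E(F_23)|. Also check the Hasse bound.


Affine points = {(0, 0), (2, 4), (2, 19), (3, 4), (3, 19), (7, 7), (7, 16), (9, 11), (9, 12), (11, 8), (11, 15), (13, 8), (13, 15), (15, 10), (15, 13), (17, 6), (17, 17), (18, 4), (18, 19), (19, 9), (19, 14), (22, 8), (22, 15)}; affine count = 23; |E(F_23)| = 24.

Discriminant check: Δ ∝ 4a³ + 27b² = 4·4³ + 27·0² = 4·64 + 27·0 ≡ 3 (mod 23). Nonzero ⇒ E is nonsingular.
For each x ∈ F_23, compute rhs = x³ + 4·x + 0 mod 23, then count y ∈ F_23 with y² ≡ rhs.
  x = 0: rhs = 0, matching y values: 0 (1 points).
  x = 1: rhs = 5, matching y values: none (0 points).
  x = 2: rhs = 16, matching y values: 4, 19 (2 points).
  x = 3: rhs = 16, matching y values: 4, 19 (2 points).
  x = 4: rhs = 11, matching y values: none (0 points).
  x = 5: rhs = 7, matching y values: none (0 points).
  x = 6: rhs = 10, matching y values: none (0 points).
  x = 7: rhs = 3, matching y values: 7, 16 (2 points).
  x = 8: rhs = 15, matching y values: none (0 points).
  x = 9: rhs = 6, matching y values: 11, 12 (2 points).
  x = 10: rhs = 5, matching y values: none (0 points).
  x = 11: rhs = 18, matching y values: 8, 15 (2 points).
  x = 12: rhs = 5, matching y values: none (0 points).
  x = 13: rhs = 18, matching y values: 8, 15 (2 points).
  x = 14: rhs = 17, matching y values: none (0 points).
  x = 15: rhs = 8, matching y values: 10, 13 (2 points).
  x = 16: rhs = 20, matching y values: none (0 points).
  x = 17: rhs = 13, matching y values: 6, 17 (2 points).
  x = 18: rhs = 16, matching y values: 4, 19 (2 points).
  x = 19: rhs = 12, matching y values: 9, 14 (2 points).
  x = 20: rhs = 7, matching y values: none (0 points).
  x = 21: rhs = 7, matching y values: none (0 points).
  x = 22: rhs = 18, matching y values: 8, 15 (2 points).
Total affine count: 23.
Full point count |E(F_23)| = 23 + 1 = 24.
Hasse bound: |24 − (23+1)| = |0| = 0 ≤ 2√23 ≈ 9.5917 ✓.


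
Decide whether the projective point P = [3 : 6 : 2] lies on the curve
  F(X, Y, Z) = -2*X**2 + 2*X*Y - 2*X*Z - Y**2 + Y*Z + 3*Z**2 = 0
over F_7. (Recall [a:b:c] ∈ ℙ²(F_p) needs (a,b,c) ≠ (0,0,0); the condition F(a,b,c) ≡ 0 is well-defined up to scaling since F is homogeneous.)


F(3,6,2) ≡ 1 (mod 7); P is NOT on the curve.

Evaluate F(3, 6, 2) term-by-term (mod 7).
  -2*X**2 ↦ -2·9·1·1 = -18
  2*X*Y ↦ 2·3·6·1 = 36
  -2*X*Z ↦ -2·3·1·2 = -12
  -Y**2 ↦ -1·1·36·1 = -36
  Y*Z ↦ 1·1·6·2 = 12
  3*Z**2 ↦ 3·1·1·4 = 12
Sum: F(3, 6, 2) = (-18) + (36) + (-12) + (-36) + (12) + (12) = -6.
Reducing mod 7: -6 ≡ 1 (mod 7).
Since F(a, b, c) ≡ 1 ≠ 0 (mod 7), P does NOT lie on the curve.


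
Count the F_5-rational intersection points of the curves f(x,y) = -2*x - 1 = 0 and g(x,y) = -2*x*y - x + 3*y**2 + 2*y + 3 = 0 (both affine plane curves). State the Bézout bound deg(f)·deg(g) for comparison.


Common zeros: ∅; count = 0; Bézout bound = 2.

deg(f) = 1, deg(g) = 2, so Bézout bound = 2.
Scan x ∈ F_5. For each x, list the y ∈ F_5 with f(x, y) ≡ 0 and those with g(x, y) ≡ 0 (mod 5); the common zeros in that column are the intersection.
  x = 0: f ≡ 0 at y ∈ ∅; g ≡ 0 at y ∈ ∅; common: ∅.
  x = 1: f ≡ 0 at y ∈ ∅; g ≡ 0 at y ∈ {1, 4}; common: ∅.
  x = 2: f ≡ 0 at y ∈ {0, 1, 2, 3, 4}; g ≡ 0 at y ∈ ∅; common: ∅.
  x = 3: f ≡ 0 at y ∈ ∅; g ≡ 0 at y ∈ {0, 3}; common: ∅.
  x = 4: f ≡ 0 at y ∈ ∅; g ≡ 0 at y ∈ ∅; common: ∅.
Collecting: common zeros = ∅, so the count is 0.
Comparison with the Bézout bound: 0 ≤ 2 = deg(f)·deg(g), as expected for curves with no common component (the affine F_5-count falls short of the bound because intersections may lie at infinity, over extension fields, or carry multiplicity).


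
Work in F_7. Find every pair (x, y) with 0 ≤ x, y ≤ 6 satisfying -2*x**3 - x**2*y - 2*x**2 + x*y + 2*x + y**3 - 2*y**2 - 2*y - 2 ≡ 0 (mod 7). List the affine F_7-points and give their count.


Affine F_7-points: {(0, 5), (1, 1), (2, 6), (3, 1), (3, 2), (3, 6), (4, 0), (4, 2), (5, 1), (5, 2), (5, 6), (6, 3)}; count = 12.

For each of the 49 pairs (x, y) ∈ F_7², evaluate f(x, y) mod 7. Record the zeros.
  x = 0: [0↦5, 1↦2, 2↦1, 3↦1, 4↦1, 5↦0, 6↦4]  zeros at y ∈ {5}
  x = 1: [0↦3, 1↦0, 2↦6, 3↦6, 4↦6, 5↦5, 6↦2]  zeros at y ∈ {1}
  x = 2: [0↦6, 1↦1, 2↦5, 3↦3, 4↦1, 5↦5, 6↦0]  zeros at y ∈ {6}
  x = 3: [0↦2, 1↦0, 2↦0, 3↦1, 4↦2, 5↦2, 6↦0]  zeros at y ∈ {1, 2, 6}
  x = 4: [0↦0, 1↦6, 2↦0, 3↦2, 4↦4, 5↦5, 6↦4]  zeros at y ∈ {0, 2}
  x = 5: [0↦2, 1↦0, 2↦0, 3↦1, 4↦2, 5↦2, 6↦0]  zeros at y ∈ {1, 2, 6}
  x = 6: [0↦3, 1↦5, 2↦2, 3↦0, 4↦5, 5↦2, 6↦4]  zeros at y ∈ {3}
Collecting zeros: affine points = {(0, 5), (1, 1), (2, 6), (3, 1), (3, 2), (3, 6), (4, 0), (4, 2), (5, 1), (5, 2), (5, 6), (6, 3)}.
Total count |C(F_7)_aff| = 12.


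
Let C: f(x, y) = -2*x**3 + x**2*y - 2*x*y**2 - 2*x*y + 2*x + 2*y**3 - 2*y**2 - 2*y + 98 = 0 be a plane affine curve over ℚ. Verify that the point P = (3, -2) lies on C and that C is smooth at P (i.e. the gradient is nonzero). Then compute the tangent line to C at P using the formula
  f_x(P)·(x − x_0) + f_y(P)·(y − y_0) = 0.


Tangent line at P: -68*x + 57*y + 318 = 0.

Step 1: f(3, -2) = 0, so P lies on C.
Step 2: partial derivatives
  f_x(x, y) = -6*x**2 + 2*x*y - 2*y**2 - 2*y + 2, f_y(x, y) = x**2 - 4*x*y - 2*x + 6*y**2 - 4*y - 2.
  f_x(P) = -68, f_y(P) = 57 (gradient nonzero, so P is smooth).
Step 3: tangent line at P: -68·(x − 3) + 57·(y − -2) = 0.
Expanding: -68*x + 57*y + 318 = 0.


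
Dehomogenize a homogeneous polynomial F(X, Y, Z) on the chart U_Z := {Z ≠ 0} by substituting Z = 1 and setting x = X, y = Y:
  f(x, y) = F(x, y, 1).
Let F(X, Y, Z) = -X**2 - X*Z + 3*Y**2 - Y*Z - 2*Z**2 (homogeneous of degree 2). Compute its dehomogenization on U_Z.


f(x, y) = -x**2 - x + 3*y**2 - y - 2

On U_Z we set Z = 1. Each monomial c·X^i·Y^j·Z^k in F becomes c·x^i·y^j·1^k = c·x^i·y^j.
Substituting Z = 1: F(X, Y, 1) = -x**2 - x + 3*y**2 - y - 2.
Note: deg(f) ≤ deg(F) = 2; strict inequality happens when F is divisible by Z (lost terms).


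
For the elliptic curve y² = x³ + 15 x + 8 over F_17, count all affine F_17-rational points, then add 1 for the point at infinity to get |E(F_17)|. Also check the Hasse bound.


Affine points = {(0, 5), (0, 12), (4, 8), (4, 9), (5, 2), (5, 15), (6, 5), (6, 12), (10, 6), (10, 11), (11, 5), (11, 12), (14, 2), (14, 15), (15, 2), (15, 15), (16, 3), (16, 14)}; affine count = 18; |E(F_17)| = 19.

Discriminant check: Δ ∝ 4a³ + 27b² = 4·15³ + 27·8² = 4·3375 + 27·64 ≡ 13 (mod 17). Nonzero ⇒ E is nonsingular.
For each x ∈ F_17, compute rhs = x³ + 15·x + 8 mod 17, then count y ∈ F_17 with y² ≡ rhs.
  x = 0: rhs = 8, matching y values: 5, 12 (2 points).
  x = 1: rhs = 7, matching y values: none (0 points).
  x = 2: rhs = 12, matching y values: none (0 points).
  x = 3: rhs = 12, matching y values: none (0 points).
  x = 4: rhs = 13, matching y values: 8, 9 (2 points).
  x = 5: rhs = 4, matching y values: 2, 15 (2 points).
  x = 6: rhs = 8, matching y values: 5, 12 (2 points).
  x = 7: rhs = 14, matching y values: none (0 points).
  x = 8: rhs = 11, matching y values: none (0 points).
  x = 9: rhs = 5, matching y values: none (0 points).
  x = 10: rhs = 2, matching y values: 6, 11 (2 points).
  x = 11: rhs = 8, matching y values: 5, 12 (2 points).
  x = 12: rhs = 12, matching y values: none (0 points).
  x = 13: rhs = 3, matching y values: none (0 points).
  x = 14: rhs = 4, matching y values: 2, 15 (2 points).
  x = 15: rhs = 4, matching y values: 2, 15 (2 points).
  x = 16: rhs = 9, matching y values: 3, 14 (2 points).
Total affine count: 18.
Full point count |E(F_17)| = 18 + 1 = 19.
Hasse bound: |19 − (17+1)| = |1| = 1 ≤ 2√17 ≈ 8.2462 ✓.


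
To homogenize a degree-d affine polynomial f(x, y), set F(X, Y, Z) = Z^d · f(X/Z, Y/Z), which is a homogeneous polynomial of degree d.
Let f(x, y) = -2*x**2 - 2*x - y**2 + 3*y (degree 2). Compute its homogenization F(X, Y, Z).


F(X, Y, Z) = -2*X**2 - 2*X*Z - Y**2 + 3*Y*Z

deg(f) = 2.
Substitute x = X/Z, y = Y/Z into f, then multiply by Z^2.
  monomial -2·x^2·y^0 ↦ -2·X^2·Y^0·Z^0.
  monomial -2·x^1·y^0 ↦ -2·X^1·Y^0·Z^1.
  monomial -1·x^0·y^2 ↦ -1·X^0·Y^2·Z^0.
  monomial 3·x^0·y^1 ↦ 3·X^0·Y^1·Z^1.
Collecting: F(X, Y, Z) = -2*X**2 - 2*X*Z - Y**2 + 3*Y*Z.


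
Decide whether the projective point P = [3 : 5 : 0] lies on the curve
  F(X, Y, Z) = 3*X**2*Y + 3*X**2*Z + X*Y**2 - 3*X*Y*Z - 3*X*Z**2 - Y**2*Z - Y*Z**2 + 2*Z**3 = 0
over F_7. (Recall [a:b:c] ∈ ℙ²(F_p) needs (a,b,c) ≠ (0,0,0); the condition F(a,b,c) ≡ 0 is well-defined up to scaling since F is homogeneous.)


F(3,5,0) ≡ 0 (mod 7); P is on the curve.

Evaluate F(3, 5, 0) term-by-term (mod 7).
  3*X**2*Y ↦ 3·9·5·1 = 135
  3*X**2*Z ↦ 3·9·1·0 = 0
  X*Y**2 ↦ 1·3·25·1 = 75
  -3*X*Y*Z ↦ -3·3·5·0 = 0
  -3*X*Z**2 ↦ -3·3·1·0 = 0
  -Y**2*Z ↦ -1·1·25·0 = 0
  -Y*Z**2 ↦ -1·1·5·0 = 0
  2*Z**3 ↦ 2·1·1·0 = 0
Sum: F(3, 5, 0) = (135) + (0) + (75) + (0) + (0) + (0) + (0) + (0) = 210.
Reducing mod 7: 210 ≡ 0 (mod 7).
Since F(a, b, c) ≡ 0 (mod 7), P lies on the curve.


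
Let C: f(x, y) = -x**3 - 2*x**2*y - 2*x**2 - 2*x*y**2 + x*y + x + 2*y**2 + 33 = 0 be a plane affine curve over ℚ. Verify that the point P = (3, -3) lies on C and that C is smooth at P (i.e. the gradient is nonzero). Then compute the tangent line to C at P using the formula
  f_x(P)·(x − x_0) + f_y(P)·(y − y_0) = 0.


Tangent line at P: -23*x + 9*y + 96 = 0.

Step 1: f(3, -3) = 0, so P lies on C.
Step 2: partial derivatives
  f_x(x, y) = -3*x**2 - 4*x*y - 4*x - 2*y**2 + y + 1, f_y(x, y) = -2*x**2 - 4*x*y + x + 4*y.
  f_x(P) = -23, f_y(P) = 9 (gradient nonzero, so P is smooth).
Step 3: tangent line at P: -23·(x − 3) + 9·(y − -3) = 0.
Expanding: -23*x + 9*y + 96 = 0.


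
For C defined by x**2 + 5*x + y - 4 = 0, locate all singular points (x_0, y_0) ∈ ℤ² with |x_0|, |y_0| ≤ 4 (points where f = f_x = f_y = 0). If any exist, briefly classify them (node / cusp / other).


No singular points in the scanned grid; C is smooth there.

Compute partial derivatives:
  f_x = 2*x + 5.
  f_y = 1.
f_y = 1 is a nonzero constant, so f_y never vanishes: no point (x, y) can satisfy f = f_x = f_y = 0. In particular no (x, y) ∈ {−4, ..., 4}² is singular; the curve is smooth.


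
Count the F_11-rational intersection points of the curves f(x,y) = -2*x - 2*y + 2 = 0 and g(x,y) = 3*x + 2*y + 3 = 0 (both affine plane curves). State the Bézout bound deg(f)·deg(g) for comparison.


Common zeros: {(6, 6)}; count = 1; Bézout bound = 1.

deg(f) = 1, deg(g) = 1, so Bézout bound = 1.
Scan x ∈ F_11. For each x, list the y ∈ F_11 with f(x, y) ≡ 0 and those with g(x, y) ≡ 0 (mod 11); the common zeros in that column are the intersection.
  x = 0: f ≡ 0 at y ∈ {1}; g ≡ 0 at y ∈ {4}; common: ∅.
  x = 1: f ≡ 0 at y ∈ {0}; g ≡ 0 at y ∈ {8}; common: ∅.
  x = 2: f ≡ 0 at y ∈ {10}; g ≡ 0 at y ∈ {1}; common: ∅.
  x = 3: f ≡ 0 at y ∈ {9}; g ≡ 0 at y ∈ {5}; common: ∅.
  x = 4: f ≡ 0 at y ∈ {8}; g ≡ 0 at y ∈ {9}; common: ∅.
  x = 5: f ≡ 0 at y ∈ {7}; g ≡ 0 at y ∈ {2}; common: ∅.
  x = 6: f ≡ 0 at y ∈ {6}; g ≡ 0 at y ∈ {6}; common: {6}.
  x = 7: f ≡ 0 at y ∈ {5}; g ≡ 0 at y ∈ {10}; common: ∅.
  x = 8: f ≡ 0 at y ∈ {4}; g ≡ 0 at y ∈ {3}; common: ∅.
  x = 9: f ≡ 0 at y ∈ {3}; g ≡ 0 at y ∈ {7}; common: ∅.
  x = 10: f ≡ 0 at y ∈ {2}; g ≡ 0 at y ∈ {0}; common: ∅.
Collecting: common zeros = {(6, 6)}, so the count is 1.
Comparison with the Bézout bound: 1 ≤ 1 = deg(f)·deg(g), as expected for curves with no common component (the bound is attained).


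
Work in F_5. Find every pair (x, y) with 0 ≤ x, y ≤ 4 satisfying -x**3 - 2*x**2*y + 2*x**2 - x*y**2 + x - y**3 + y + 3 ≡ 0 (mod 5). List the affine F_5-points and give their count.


Affine F_5-points: {(1, 0), (2, 0), (2, 1), (2, 2), (4, 0)}; count = 5.

For each of the 25 pairs (x, y) ∈ F_5², evaluate f(x, y) mod 5. Record the zeros.
  x = 0: [0↦3, 1↦3, 2↦2, 3↦4, 4↦3]  zeros at y ∈ ∅
  x = 1: [0↦0, 1↦2, 2↦1, 3↦1, 4↦1]  zeros at y ∈ {0}
  x = 2: [0↦0, 1↦0, 2↦0, 3↦4, 4↦1]  zeros at y ∈ {0, 1, 2}
  x = 3: [0↦2, 1↦1, 2↦3, 3↦2, 4↦2]  zeros at y ∈ ∅
  x = 4: [0↦0, 1↦4, 2↦4, 3↦4, 4↦3]  zeros at y ∈ {0}
Collecting zeros: affine points = {(1, 0), (2, 0), (2, 1), (2, 2), (4, 0)}.
Total count |C(F_5)_aff| = 5.


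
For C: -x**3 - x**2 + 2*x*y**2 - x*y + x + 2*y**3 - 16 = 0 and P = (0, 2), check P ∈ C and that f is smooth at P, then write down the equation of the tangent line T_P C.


Tangent line at P: 7*x + 24*y - 48 = 0.

Step 1: f(0, 2) = 0, so P lies on C.
Step 2: partial derivatives
  f_x(x, y) = -3*x**2 - 2*x + 2*y**2 - y + 1, f_y(x, y) = 4*x*y - x + 6*y**2.
  f_x(P) = 7, f_y(P) = 24 (gradient nonzero, so P is smooth).
Step 3: tangent line at P: 7·(x − 0) + 24·(y − 2) = 0.
Expanding: 7*x + 24*y - 48 = 0.


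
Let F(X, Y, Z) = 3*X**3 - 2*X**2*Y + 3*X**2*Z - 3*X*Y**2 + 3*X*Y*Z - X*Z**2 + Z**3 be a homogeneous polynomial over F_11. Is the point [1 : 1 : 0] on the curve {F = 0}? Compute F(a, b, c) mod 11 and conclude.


F(1,1,0) ≡ 9 (mod 11); P is NOT on the curve.

Evaluate F(1, 1, 0) term-by-term (mod 11).
  3*X**3 ↦ 3·1·1·1 = 3
  -2*X**2*Y ↦ -2·1·1·1 = -2
  3*X**2*Z ↦ 3·1·1·0 = 0
  -3*X*Y**2 ↦ -3·1·1·1 = -3
  3*X*Y*Z ↦ 3·1·1·0 = 0
  -X*Z**2 ↦ -1·1·1·0 = 0
  Z**3 ↦ 1·1·1·0 = 0
Sum: F(1, 1, 0) = (3) + (-2) + (0) + (-3) + (0) + (0) + (0) = -2.
Reducing mod 11: -2 ≡ 9 (mod 11).
Since F(a, b, c) ≡ 9 ≠ 0 (mod 11), P does NOT lie on the curve.
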